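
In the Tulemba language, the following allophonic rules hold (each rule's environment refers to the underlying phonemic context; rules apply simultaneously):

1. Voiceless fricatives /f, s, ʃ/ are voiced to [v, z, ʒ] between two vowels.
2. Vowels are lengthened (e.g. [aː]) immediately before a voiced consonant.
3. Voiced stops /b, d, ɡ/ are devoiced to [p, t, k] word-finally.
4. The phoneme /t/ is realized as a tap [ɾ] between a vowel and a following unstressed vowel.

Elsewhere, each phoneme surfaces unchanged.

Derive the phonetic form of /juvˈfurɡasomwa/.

[juːvˈfuːrɡazoːmwa]

/j/ (word-initial): no rule targets it → [j].
/u/ — between /j/ and /v/, before a voiced consonant — surfaces as [uː] (rule 2).
/v/ stays [v].
/f/ (between /v/ and /u/) fails the environment for rule 1, so it stays [f].
/u/ (between /f/ and /r/): before a voiced consonant, so rule 2 applies → [uː].
/r/ (between /u/ and /ɡ/) is unaffected → [r].
/ɡ/ (between /r/ and /a/): rule 3 targets it, but not word-finally → unchanged [ɡ].
/a/ (between /ɡ/ and /s/) fails the environment for rule 2, so it stays [a].
Rule 1 applies to /s/ (between /a/ and /o/: between two vowels) → [z].
/o/ (between /s/ and /m/) occurs before a voiced consonant → [oː] by rule 2.
/m/ — not in any rule's target class → [m].
/w/ — not in any rule's target class → [w].
/a/ (word-final) fails the environment for rule 2, so it stays [a].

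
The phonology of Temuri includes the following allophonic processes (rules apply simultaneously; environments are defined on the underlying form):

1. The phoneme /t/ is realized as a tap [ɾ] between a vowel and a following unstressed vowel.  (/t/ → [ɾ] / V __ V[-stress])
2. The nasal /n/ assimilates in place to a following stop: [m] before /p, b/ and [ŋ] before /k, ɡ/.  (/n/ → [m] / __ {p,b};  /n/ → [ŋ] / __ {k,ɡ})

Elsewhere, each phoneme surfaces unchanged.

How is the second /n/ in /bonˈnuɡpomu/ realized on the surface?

[n]

/n/ (between /n/ and /u/) is in the target of rule 2 but the environment (before a labial or velar stop) is not met → [n].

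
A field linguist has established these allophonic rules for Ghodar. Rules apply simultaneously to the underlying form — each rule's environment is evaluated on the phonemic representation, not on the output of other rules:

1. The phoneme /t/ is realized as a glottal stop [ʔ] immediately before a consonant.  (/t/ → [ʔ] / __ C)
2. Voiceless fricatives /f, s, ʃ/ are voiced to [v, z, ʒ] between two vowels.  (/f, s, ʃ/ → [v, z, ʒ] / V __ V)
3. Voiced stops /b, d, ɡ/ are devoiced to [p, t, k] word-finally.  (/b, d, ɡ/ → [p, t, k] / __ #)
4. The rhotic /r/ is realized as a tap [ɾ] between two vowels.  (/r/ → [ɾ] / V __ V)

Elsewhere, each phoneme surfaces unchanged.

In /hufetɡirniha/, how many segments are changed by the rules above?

2

Segments that undergo a rule: /f/ → [v] (rule 2); /t/ → [ʔ] (rule 1).
All other segments surface unchanged.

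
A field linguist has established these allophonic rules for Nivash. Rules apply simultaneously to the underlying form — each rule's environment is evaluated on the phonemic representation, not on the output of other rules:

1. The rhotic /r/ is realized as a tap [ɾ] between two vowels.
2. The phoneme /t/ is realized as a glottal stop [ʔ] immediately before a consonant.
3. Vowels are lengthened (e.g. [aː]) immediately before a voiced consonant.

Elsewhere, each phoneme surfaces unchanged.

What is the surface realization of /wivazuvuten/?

[wiːvaːzuːvuteːn]

/w/ (word-initial) is unaffected → [w].
/i/ (between /w/ and /v/) occurs before a voiced consonant → [iː] by rule 3.
/v/ stays [v].
/a/ — between /v/ and /z/, before a voiced consonant — surfaces as [aː] (rule 3).
/z/ (between /a/ and /u/): no rule targets it → [z].
Rule 3 applies to /u/ (between /z/ and /v/: before a voiced consonant) → [uː].
/v/ (between /u/ and /u/) is unaffected → [v].
/u/ (between /v/ and /t/): rule 3 targets it, but not before a voiced consonant → unchanged [u].
/t/ (between /u/ and /e/) is in the target of rule 2 but the environment (immediately before a consonant) is not met → [t].
/e/ meets the environment for rule 3 (before a voiced consonant) → [eː].
/n/ stays [n].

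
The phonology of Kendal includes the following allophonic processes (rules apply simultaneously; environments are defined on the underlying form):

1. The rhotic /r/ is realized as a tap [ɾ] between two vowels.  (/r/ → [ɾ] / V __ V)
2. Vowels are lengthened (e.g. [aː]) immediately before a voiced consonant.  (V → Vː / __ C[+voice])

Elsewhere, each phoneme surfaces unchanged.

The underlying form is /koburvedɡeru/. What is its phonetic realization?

[koːbuːrveːdɡeːɾu]

/k/ (word-initial): no rule targets it → [k].
/o/ — between /k/ and /b/, before a voiced consonant — surfaces as [oː] (rule 2).
/b/ (between /o/ and /u/): no rule targets it → [b].
/u/ (between /b/ and /r/): before a voiced consonant, so rule 2 applies → [uː].
/r/ (between /u/ and /v/) fails the environment for rule 1, so it stays [r].
/v/ (between /r/ and /e/): no rule targets it → [v].
/e/ meets the environment for rule 2 (before a voiced consonant) → [eː].
/d/ (between /e/ and /ɡ/) is unaffected → [d].
/ɡ/ — not in any rule's target class → [ɡ].
/e/ (between /ɡ/ and /r/) occurs before a voiced consonant → [eː] by rule 2.
/r/ (between /e/ and /u/): between two vowels, so rule 1 applies → [ɾ].
/u/ (word-final) fails the environment for rule 2, so it stays [u].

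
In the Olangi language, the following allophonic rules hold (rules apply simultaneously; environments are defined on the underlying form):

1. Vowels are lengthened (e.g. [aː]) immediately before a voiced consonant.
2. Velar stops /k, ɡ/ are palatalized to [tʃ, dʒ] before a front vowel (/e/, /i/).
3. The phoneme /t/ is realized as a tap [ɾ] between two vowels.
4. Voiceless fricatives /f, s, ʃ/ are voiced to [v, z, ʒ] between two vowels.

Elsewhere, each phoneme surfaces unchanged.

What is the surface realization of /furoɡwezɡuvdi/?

[fuːroːɡweːzɡuːvdi]

/f/ (word-initial) is in the target of rule 4 but the environment (between two vowels) is not met → [f].
/u/ — between /f/ and /r/, before a voiced consonant — surfaces as [uː] (rule 1).
/r/ (between /u/ and /o/) is unaffected → [r].
/o/ (between /r/ and /ɡ/) occurs before a voiced consonant → [oː] by rule 1.
/ɡ/ (between /o/ and /w/): rule 2 targets it, but not before a front vowel → unchanged [ɡ].
/w/ stays [w].
/e/ meets the environment for rule 1 (before a voiced consonant) → [eː].
/z/ (between /e/ and /ɡ/): no rule targets it → [z].
/ɡ/ (between /z/ and /u/) is in the target of rule 2 but the environment (before a front vowel) is not met → [ɡ].
Rule 1 applies to /u/ (between /ɡ/ and /v/: before a voiced consonant) → [uː].
/v/ (between /u/ and /d/) is unaffected → [v].
/d/ (between /v/ and /i/) is unaffected → [d].
/i/ — word-final; rule 1 does not apply here → [i].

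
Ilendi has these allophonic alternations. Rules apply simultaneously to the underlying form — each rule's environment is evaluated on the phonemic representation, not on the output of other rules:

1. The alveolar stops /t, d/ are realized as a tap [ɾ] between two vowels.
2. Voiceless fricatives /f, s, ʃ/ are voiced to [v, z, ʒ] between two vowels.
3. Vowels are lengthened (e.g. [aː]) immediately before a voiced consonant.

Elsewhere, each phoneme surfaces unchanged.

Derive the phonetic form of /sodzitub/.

/s/ (word-initial) is in the target of rule 2 but the environment (between two vowels) is not met → [s].
/o/ (between /s/ and /d/) occurs before a voiced consonant → [oː] by rule 3.
/d/ (between /o/ and /z/) fails the environment for rule 1, so it stays [d].
/z/ — not in any rule's target class → [z].
/i/ (between /z/ and /t/) is in the target of rule 3 but the environment (before a voiced consonant) is not met → [i].
/t/ (between /i/ and /u/) occurs between two vowels → [ɾ] by rule 1.
/u/ (between /t/ and /b/) occurs before a voiced consonant → [uː] by rule 3.
/b/ (word-final) is unaffected → [b].

[soːdziɾuːb]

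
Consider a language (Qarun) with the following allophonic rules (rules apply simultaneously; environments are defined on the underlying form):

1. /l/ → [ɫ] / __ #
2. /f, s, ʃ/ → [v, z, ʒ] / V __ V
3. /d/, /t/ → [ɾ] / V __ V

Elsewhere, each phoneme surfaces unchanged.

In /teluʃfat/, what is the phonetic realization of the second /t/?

[t]

/t/ (word-final) is in the target of rule 3 but the environment (between two vowels) is not met → [t].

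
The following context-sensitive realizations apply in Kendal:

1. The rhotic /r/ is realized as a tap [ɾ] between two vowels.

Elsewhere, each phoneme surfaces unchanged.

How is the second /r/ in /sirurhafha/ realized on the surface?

/r/ (between /u/ and /h/) is in the target of rule 1 but the environment (between two vowels) is not met → [r].

[r]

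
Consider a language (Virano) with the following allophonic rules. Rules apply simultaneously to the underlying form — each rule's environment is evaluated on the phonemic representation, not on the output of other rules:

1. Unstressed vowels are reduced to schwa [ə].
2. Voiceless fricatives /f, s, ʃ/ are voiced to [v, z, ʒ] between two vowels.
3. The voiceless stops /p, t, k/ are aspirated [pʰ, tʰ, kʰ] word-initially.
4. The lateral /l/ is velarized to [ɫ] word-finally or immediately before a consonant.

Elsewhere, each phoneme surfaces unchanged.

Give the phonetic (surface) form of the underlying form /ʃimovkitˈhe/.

[ʃəməvkətˈhe]

/ʃ/ (word-initial) fails the environment for rule 2, so it stays [ʃ].
Rule 1 applies to /i/ (between /ʃ/ and /m/: in an unstressed syllable) → [ə].
/m/ — not in any rule's target class → [m].
/o/ meets the environment for rule 1 (in an unstressed syllable) → [ə].
/v/ — not in any rule's target class → [v].
/k/ — between /v/ and /i/; rule 3 does not apply here → [k].
Rule 1 applies to /i/ (between /k/ and /t/: in an unstressed syllable) → [ə].
/t/ (between /i/ and /h/) fails the environment for rule 3, so it stays [t].
/h/ (between /t/ and /e/): no rule targets it → [h].
/e/ (word-final) is in the target of rule 1 but the environment (in an unstressed syllable) is not met → [e].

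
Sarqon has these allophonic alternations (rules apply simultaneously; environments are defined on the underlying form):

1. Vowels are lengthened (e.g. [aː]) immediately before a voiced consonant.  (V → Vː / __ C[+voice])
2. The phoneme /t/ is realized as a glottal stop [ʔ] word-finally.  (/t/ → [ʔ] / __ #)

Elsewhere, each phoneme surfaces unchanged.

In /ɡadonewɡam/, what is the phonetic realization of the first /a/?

/a/ (between /ɡ/ and /d/): before a voiced consonant, so rule 1 applies → [aː].

[aː]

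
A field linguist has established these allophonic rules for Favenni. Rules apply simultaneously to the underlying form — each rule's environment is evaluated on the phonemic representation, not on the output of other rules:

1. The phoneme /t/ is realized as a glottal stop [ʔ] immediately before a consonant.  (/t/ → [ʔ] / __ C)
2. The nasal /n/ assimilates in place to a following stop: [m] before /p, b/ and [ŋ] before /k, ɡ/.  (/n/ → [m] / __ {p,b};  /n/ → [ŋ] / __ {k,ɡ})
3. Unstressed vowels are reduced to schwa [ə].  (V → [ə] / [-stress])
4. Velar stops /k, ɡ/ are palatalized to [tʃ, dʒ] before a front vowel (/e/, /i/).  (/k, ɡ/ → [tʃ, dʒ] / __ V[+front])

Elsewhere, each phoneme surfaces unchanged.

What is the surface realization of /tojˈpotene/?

[təjˈpotənə]

/t/ — word-initial; rule 1 does not apply here → [t].
/o/ (between /t/ and /j/) occurs in an unstressed syllable → [ə] by rule 3.
/j/ stays [j].
/p/ (between /j/ and /o/) is unaffected → [p].
/o/ — between /p/ and /t/; rule 3 does not apply here → [o].
/t/ (between /o/ and /e/) is in the target of rule 1 but the environment (immediately before a consonant) is not met → [t].
/e/ — between /t/ and /n/, in an unstressed syllable — surfaces as [ə] (rule 3).
/n/ (between /e/ and /e/) fails the environment for rule 2, so it stays [n].
/e/ (word-final) occurs in an unstressed syllable → [ə] by rule 3.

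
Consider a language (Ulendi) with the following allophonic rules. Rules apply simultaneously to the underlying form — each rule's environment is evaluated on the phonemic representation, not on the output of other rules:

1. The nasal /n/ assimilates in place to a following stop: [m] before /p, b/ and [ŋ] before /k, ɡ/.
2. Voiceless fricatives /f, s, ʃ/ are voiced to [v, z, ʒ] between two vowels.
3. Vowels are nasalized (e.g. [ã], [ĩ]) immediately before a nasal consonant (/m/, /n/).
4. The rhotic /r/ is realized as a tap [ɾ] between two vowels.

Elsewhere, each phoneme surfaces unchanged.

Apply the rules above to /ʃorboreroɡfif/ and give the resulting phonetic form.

/ʃ/ (word-initial) is in the target of rule 2 but the environment (between two vowels) is not met → [ʃ].
/o/ (between /ʃ/ and /r/) is in the target of rule 3 but the environment (before a nasal consonant) is not met → [o].
/r/ — between /o/ and /b/; rule 4 does not apply here → [r].
/b/ — not in any rule's target class → [b].
/o/ (between /b/ and /r/) fails the environment for rule 3, so it stays [o].
/r/ — between /o/ and /e/, between two vowels — surfaces as [ɾ] (rule 4).
/e/ — between /r/ and /r/; rule 3 does not apply here → [e].
/r/ (between /e/ and /o/): between two vowels, so rule 4 applies → [ɾ].
/o/ (between /r/ and /ɡ/): rule 3 targets it, but not before a nasal consonant → unchanged [o].
/ɡ/ (between /o/ and /f/): no rule targets it → [ɡ].
/f/ (between /ɡ/ and /i/) is in the target of rule 2 but the environment (between two vowels) is not met → [f].
/i/ — between /f/ and /f/; rule 3 does not apply here → [i].
/f/ (word-final) fails the environment for rule 2, so it stays [f].

[ʃorboɾeɾoɡfif]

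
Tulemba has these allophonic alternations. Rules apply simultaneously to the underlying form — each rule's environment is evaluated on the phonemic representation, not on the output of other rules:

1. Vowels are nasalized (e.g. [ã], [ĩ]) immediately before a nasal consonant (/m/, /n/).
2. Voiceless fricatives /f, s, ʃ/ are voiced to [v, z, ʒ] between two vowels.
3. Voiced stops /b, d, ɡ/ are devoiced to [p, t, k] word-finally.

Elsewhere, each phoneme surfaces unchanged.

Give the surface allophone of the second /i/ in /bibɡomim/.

[ĩ]

/i/ — between /m/ and /m/, before a nasal consonant — surfaces as [ĩ] (rule 1).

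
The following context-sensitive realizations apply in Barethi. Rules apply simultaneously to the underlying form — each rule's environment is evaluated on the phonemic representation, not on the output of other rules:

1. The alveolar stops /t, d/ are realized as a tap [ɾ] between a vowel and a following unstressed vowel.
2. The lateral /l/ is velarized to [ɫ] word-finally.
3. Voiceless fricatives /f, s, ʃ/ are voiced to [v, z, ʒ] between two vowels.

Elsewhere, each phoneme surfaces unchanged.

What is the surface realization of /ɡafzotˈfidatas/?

/f/ (between /a/ and /z/): rule 3 targets it, but not between two vowels → unchanged [f].
/t/ (between /o/ and /f/): rule 1 targets it, but not between a vowel and a following unstressed vowel → unchanged [t].
/f/ (between /t/ and /i/) fails the environment for rule 3, so it stays [f].
/d/ (between /i/ and /a/): between a vowel and a following unstressed vowel, so rule 1 applies → [ɾ].
Rule 1 applies to /t/ (between /a/ and /a/: between a vowel and a following unstressed vowel) → [ɾ].
/s/ (word-final): rule 3 targets it, but not between two vowels → unchanged [s].

[ɡafzotˈfiɾaɾas]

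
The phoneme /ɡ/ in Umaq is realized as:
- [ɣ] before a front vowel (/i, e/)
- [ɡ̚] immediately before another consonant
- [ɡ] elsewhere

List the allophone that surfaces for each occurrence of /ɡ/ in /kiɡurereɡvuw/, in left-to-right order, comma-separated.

[ɡ], [ɡ̚]

Occurrence 1 (position 3): no conditioning environment matches → elsewhere allophone [ɡ].
Occurrence 2 (position 9): immediately before another consonant → [ɡ̚].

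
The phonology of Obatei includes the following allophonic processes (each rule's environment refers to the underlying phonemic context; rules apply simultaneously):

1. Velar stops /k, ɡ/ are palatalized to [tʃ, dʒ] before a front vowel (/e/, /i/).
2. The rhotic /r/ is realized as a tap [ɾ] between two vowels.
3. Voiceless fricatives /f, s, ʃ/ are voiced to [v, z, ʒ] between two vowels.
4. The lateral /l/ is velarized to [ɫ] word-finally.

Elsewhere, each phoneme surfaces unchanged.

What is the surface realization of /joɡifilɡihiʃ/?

[jodʒivildʒihiʃ]

/ɡ/ meets the environment for rule 1 (before a front vowel) → [dʒ].
/f/ (between /i/ and /i/) occurs between two vowels → [v] by rule 3.
/l/ (between /i/ and /ɡ/): rule 4 targets it, but not word-finally → unchanged [l].
/ɡ/ (between /l/ and /i/) occurs before a front vowel → [dʒ] by rule 1.
/ʃ/ — word-final; rule 3 does not apply here → [ʃ].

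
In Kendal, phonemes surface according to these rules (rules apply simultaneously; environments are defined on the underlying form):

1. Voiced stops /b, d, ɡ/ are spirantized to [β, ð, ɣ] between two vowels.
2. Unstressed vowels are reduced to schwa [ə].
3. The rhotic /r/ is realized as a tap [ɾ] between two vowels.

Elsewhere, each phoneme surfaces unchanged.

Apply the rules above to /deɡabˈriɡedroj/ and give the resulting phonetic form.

[dəɣəbˈriɣədrəj]

/d/ (word-initial) is in the target of rule 1 but the environment (between two vowels) is not met → [d].
/e/ (between /d/ and /ɡ/) occurs in an unstressed syllable → [ə] by rule 2.
/ɡ/ (between /e/ and /a/): between two vowels, so rule 1 applies → [ɣ].
/a/ — between /ɡ/ and /b/, in an unstressed syllable — surfaces as [ə] (rule 2).
/b/ (between /a/ and /r/): rule 1 targets it, but not between two vowels → unchanged [b].
/r/ (between /b/ and /i/): rule 3 targets it, but not between two vowels → unchanged [r].
/i/ (between /r/ and /ɡ/) fails the environment for rule 2, so it stays [i].
/ɡ/ meets the environment for rule 1 (between two vowels) → [ɣ].
/e/ — between /ɡ/ and /d/, in an unstressed syllable — surfaces as [ə] (rule 2).
/d/ (between /e/ and /r/) fails the environment for rule 1, so it stays [d].
/r/ (between /d/ and /o/) fails the environment for rule 3, so it stays [r].
/o/ — between /r/ and /j/, in an unstressed syllable — surfaces as [ə] (rule 2).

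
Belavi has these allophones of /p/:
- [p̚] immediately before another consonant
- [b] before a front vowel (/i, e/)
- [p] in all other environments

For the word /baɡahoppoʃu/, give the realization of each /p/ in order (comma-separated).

Occurrence 1 (position 7): immediately before another consonant → [p̚].
Occurrence 2 (position 8): no conditioning environment matches → elsewhere allophone [p].

[p̚], [p]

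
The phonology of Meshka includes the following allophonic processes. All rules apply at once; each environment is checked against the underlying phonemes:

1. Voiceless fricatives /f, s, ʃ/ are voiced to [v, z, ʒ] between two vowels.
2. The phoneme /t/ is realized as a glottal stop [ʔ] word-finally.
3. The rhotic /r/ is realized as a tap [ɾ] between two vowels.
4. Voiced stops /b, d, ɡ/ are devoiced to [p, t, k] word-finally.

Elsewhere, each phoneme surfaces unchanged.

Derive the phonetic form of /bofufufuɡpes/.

[bovuvuvuɡpes]

/b/ (word-initial) is in the target of rule 4 but the environment (word-finally) is not met → [b].
/f/ meets the environment for rule 1 (between two vowels) → [v].
Rule 1 applies to /f/ (between /u/ and /u/: between two vowels) → [v].
/f/ — between /u/ and /u/, between two vowels — surfaces as [v] (rule 1).
/ɡ/ (between /u/ and /p/): rule 4 targets it, but not word-finally → unchanged [ɡ].
/s/ (word-final) fails the environment for rule 1, so it stays [s].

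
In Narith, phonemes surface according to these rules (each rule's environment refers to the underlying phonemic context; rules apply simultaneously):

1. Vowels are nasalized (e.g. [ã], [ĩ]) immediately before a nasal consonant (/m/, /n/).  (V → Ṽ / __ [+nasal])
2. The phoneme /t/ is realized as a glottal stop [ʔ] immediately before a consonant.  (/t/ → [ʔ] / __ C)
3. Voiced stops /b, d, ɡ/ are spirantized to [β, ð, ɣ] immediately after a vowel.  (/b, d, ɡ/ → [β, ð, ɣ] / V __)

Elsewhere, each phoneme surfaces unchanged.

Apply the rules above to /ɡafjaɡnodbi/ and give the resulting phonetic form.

[ɡafjaɣnoðbi]

/ɡ/ — word-initial; rule 3 does not apply here → [ɡ].
/a/ (between /ɡ/ and /f/) fails the environment for rule 1, so it stays [a].
/f/ (between /a/ and /j/) is unaffected → [f].
/j/ (between /f/ and /a/) is unaffected → [j].
/a/ (between /j/ and /ɡ/) fails the environment for rule 1, so it stays [a].
Rule 3 applies to /ɡ/ (between /a/ and /n/: immediately after a vowel) → [ɣ].
/n/ (between /ɡ/ and /o/): no rule targets it → [n].
/o/ (between /n/ and /d/) is in the target of rule 1 but the environment (before a nasal consonant) is not met → [o].
/d/ meets the environment for rule 3 (immediately after a vowel) → [ð].
/b/ (between /d/ and /i/) fails the environment for rule 3, so it stays [b].
/i/ — word-final; rule 1 does not apply here → [i].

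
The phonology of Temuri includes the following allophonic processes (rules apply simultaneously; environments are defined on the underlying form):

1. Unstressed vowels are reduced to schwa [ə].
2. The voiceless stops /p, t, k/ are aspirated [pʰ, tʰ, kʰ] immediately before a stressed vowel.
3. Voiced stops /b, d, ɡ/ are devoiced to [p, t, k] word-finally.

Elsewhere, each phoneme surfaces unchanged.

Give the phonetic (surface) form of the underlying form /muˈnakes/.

[məˈnakəs]

/m/ stays [m].
/u/ — between /m/ and /n/, in an unstressed syllable — surfaces as [ə] (rule 1).
/n/ stays [n].
/a/ (between /n/ and /k/) fails the environment for rule 1, so it stays [a].
/k/ (between /a/ and /e/): rule 2 targets it, but not immediately before a stressed vowel → unchanged [k].
/e/ — between /k/ and /s/, in an unstressed syllable — surfaces as [ə] (rule 1).
/s/ stays [s].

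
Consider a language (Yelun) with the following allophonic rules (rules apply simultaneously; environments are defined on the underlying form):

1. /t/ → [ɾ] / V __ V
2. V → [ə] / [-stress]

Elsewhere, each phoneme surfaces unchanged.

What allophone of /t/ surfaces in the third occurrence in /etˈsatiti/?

[ɾ]

/t/ meets the environment for rule 1 (between two vowels) → [ɾ].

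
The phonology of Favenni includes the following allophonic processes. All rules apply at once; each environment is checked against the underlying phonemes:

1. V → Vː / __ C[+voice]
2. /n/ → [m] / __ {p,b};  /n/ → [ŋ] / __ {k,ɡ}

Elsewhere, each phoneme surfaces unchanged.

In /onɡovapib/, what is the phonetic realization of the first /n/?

[ŋ]

/n/ meets the environment for rule 2 (before a labial or velar stop) → [ŋ].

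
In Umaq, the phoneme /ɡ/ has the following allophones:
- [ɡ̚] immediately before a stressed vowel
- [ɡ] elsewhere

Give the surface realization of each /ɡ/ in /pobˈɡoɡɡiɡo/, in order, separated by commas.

[ɡ̚], [ɡ], [ɡ], [ɡ]

Occurrence 1 (position 4): immediately before a stressed vowel → [ɡ̚].
Occurrence 2 (position 6): no conditioning environment matches → elsewhere allophone [ɡ].
Occurrence 3 (position 7): no conditioning environment matches → elsewhere allophone [ɡ].
Occurrence 4 (position 9): no conditioning environment matches → elsewhere allophone [ɡ].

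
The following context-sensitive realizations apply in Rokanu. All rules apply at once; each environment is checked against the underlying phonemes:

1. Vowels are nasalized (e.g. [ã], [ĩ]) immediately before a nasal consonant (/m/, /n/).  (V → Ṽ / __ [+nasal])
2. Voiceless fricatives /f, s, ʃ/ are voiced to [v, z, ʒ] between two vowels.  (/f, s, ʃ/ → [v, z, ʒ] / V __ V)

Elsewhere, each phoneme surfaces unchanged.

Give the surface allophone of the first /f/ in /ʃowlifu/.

Rule 2 applies to /f/ (between /i/ and /u/: between two vowels) → [v].

[v]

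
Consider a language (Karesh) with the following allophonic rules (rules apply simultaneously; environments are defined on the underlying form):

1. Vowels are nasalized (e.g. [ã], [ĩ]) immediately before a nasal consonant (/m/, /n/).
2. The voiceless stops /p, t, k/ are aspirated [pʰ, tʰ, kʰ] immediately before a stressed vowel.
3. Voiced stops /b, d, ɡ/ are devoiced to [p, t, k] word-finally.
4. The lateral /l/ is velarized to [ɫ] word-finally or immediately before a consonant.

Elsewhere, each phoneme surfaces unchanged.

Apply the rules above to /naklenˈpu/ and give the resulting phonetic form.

[naklẽnˈpʰu]

/n/ (word-initial) is unaffected → [n].
/a/ (between /n/ and /k/): rule 1 targets it, but not before a nasal consonant → unchanged [a].
/k/ (between /a/ and /l/) fails the environment for rule 2, so it stays [k].
/l/ — between /k/ and /e/; rule 4 does not apply here → [l].
/e/ meets the environment for rule 1 (before a nasal consonant) → [ẽ].
/n/ — not in any rule's target class → [n].
/p/ meets the environment for rule 2 (immediately before a stressed vowel) → [pʰ].
/u/ (word-final) fails the environment for rule 1, so it stays [u].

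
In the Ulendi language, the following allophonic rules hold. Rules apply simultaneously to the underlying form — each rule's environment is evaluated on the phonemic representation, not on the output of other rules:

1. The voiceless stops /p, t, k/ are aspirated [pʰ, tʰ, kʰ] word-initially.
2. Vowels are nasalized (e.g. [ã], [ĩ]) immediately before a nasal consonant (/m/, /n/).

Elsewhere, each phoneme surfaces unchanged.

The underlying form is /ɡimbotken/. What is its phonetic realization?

[ɡĩmbotkẽn]

/ɡ/ (word-initial) is unaffected → [ɡ].
/i/ (between /ɡ/ and /m/) occurs before a nasal consonant → [ĩ] by rule 2.
/m/ (between /i/ and /b/) is unaffected → [m].
/b/ stays [b].
/o/ (between /b/ and /t/): rule 2 targets it, but not before a nasal consonant → unchanged [o].
/t/ — between /o/ and /k/; rule 1 does not apply here → [t].
/k/ (between /t/ and /e/) is in the target of rule 1 but the environment (word-initially) is not met → [k].
/e/ (between /k/ and /n/): before a nasal consonant, so rule 2 applies → [ẽ].
/n/ stays [n].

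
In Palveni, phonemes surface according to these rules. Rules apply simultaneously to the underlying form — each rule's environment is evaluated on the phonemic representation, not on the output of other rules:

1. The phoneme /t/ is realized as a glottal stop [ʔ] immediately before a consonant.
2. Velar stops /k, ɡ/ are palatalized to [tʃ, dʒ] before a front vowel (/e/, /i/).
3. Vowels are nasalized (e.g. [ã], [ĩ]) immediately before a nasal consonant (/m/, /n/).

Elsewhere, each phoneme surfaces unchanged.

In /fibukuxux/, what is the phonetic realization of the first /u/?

[u]

/u/ (between /b/ and /k/) is in the target of rule 3 but the environment (before a nasal consonant) is not met → [u].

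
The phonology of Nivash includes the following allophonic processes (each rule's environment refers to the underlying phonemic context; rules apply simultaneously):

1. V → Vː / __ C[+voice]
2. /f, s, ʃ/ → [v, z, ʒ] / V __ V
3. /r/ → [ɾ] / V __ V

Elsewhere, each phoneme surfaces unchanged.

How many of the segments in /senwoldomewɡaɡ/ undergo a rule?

5

Segments that undergo a rule: /e/ → [eː] (rule 1); /o/ → [oː] (rule 1); /o/ → [oː] (rule 1); /e/ → [eː] (rule 1); /a/ → [aː] (rule 1).
All other segments surface unchanged.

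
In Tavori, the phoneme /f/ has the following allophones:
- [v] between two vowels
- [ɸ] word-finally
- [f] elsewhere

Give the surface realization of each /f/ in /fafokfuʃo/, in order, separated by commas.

[f], [v], [f]

Occurrence 1 (position 1): no conditioning environment matches → elsewhere allophone [f].
Occurrence 2 (position 3): between two vowels → [v].
Occurrence 3 (position 6): no conditioning environment matches → elsewhere allophone [f].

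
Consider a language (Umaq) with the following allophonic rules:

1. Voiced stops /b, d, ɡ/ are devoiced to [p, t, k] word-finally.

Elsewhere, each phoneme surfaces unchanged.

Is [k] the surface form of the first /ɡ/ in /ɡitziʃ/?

/ɡ/ (word-initial) is in the target of rule 1 but the environment (word-finally) is not met → [ɡ].
The actual realization is [ɡ], not [k].

No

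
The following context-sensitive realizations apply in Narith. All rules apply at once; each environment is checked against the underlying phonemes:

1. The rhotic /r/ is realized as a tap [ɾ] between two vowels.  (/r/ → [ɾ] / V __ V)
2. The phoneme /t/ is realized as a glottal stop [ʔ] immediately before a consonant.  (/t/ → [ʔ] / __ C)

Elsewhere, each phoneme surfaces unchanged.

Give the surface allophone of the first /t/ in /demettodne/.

/t/ meets the environment for rule 2 (immediately before a consonant) → [ʔ].

[ʔ]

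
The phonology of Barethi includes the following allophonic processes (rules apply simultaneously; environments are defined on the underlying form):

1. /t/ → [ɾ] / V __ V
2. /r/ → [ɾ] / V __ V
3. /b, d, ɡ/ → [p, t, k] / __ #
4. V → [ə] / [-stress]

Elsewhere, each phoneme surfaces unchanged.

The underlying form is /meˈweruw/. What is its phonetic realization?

/m/ — not in any rule's target class → [m].
/e/ — between /m/ and /w/, in an unstressed syllable — surfaces as [ə] (rule 4).
/w/ stays [w].
/e/ (between /w/ and /r/) fails the environment for rule 4, so it stays [e].
Rule 2 applies to /r/ (between /e/ and /u/: between two vowels) → [ɾ].
/u/ (between /r/ and /w/): in an unstressed syllable, so rule 4 applies → [ə].
/w/ — not in any rule's target class → [w].

[məˈweɾəw]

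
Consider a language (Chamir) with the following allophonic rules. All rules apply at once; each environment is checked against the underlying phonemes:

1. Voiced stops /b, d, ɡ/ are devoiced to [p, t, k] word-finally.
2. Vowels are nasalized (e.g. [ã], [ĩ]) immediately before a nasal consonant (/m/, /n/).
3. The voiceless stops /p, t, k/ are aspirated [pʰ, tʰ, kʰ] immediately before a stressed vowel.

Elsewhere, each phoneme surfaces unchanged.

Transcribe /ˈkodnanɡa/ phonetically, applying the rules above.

[ˈkʰodnãnɡa]

/k/ (word-initial): immediately before a stressed vowel, so rule 3 applies → [kʰ].
/o/ — between /k/ and /d/; rule 2 does not apply here → [o].
/d/ (between /o/ and /n/) is in the target of rule 1 but the environment (word-finally) is not met → [d].
/n/ — not in any rule's target class → [n].
/a/ — between /n/ and /n/, before a nasal consonant — surfaces as [ã] (rule 2).
/n/ stays [n].
/ɡ/ — between /n/ and /a/; rule 1 does not apply here → [ɡ].
/a/ (word-final): rule 2 targets it, but not before a nasal consonant → unchanged [a].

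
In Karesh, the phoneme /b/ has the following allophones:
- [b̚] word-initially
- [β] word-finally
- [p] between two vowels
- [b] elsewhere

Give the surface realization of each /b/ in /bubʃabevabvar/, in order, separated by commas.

[b̚], [b], [p], [b]

Occurrence 1 (position 1): word-initially → [b̚].
Occurrence 2 (position 3): no conditioning environment matches → elsewhere allophone [b].
Occurrence 3 (position 6): between two vowels → [p].
Occurrence 4 (position 10): no conditioning environment matches → elsewhere allophone [b].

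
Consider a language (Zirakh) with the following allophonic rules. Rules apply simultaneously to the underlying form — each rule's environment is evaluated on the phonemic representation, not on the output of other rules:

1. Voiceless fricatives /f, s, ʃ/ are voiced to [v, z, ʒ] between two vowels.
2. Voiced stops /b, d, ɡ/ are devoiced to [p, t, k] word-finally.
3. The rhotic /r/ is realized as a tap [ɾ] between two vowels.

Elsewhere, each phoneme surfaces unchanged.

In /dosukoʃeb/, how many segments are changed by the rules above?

3

Segments that undergo a rule: /s/ → [z] (rule 1); /ʃ/ → [ʒ] (rule 1); /b/ → [p] (rule 2).
All other segments surface unchanged.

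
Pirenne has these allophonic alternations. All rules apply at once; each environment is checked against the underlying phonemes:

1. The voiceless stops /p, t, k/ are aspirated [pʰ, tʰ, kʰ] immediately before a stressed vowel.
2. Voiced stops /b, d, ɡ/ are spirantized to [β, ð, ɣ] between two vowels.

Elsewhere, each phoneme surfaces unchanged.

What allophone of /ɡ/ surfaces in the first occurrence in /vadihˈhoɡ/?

[ɡ]

/ɡ/ (word-final) fails the environment for rule 2, so it stays [ɡ].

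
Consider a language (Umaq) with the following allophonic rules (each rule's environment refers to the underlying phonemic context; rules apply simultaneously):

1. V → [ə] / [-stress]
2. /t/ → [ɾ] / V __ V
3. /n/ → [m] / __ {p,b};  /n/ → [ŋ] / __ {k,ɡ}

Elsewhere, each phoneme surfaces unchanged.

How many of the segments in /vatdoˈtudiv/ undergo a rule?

Segments that undergo a rule: /a/ → [ə] (rule 1); /o/ → [ə] (rule 1); /t/ → [ɾ] (rule 2); /i/ → [ə] (rule 1).
All other segments surface unchanged.

4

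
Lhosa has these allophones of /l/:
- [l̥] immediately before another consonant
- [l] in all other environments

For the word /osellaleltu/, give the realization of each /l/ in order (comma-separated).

Occurrence 1 (position 4): immediately before another consonant → [l̥].
Occurrence 2 (position 5): no conditioning environment matches → elsewhere allophone [l].
Occurrence 3 (position 7): no conditioning environment matches → elsewhere allophone [l].
Occurrence 4 (position 9): immediately before another consonant → [l̥].

[l̥], [l], [l], [l̥]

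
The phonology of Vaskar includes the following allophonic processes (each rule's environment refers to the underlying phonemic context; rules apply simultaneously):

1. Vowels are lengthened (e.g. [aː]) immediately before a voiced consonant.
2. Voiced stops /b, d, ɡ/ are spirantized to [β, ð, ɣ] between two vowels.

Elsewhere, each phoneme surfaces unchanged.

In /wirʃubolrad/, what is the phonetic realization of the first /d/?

[d]

/d/ (word-final): rule 2 targets it, but not between two vowels → unchanged [d].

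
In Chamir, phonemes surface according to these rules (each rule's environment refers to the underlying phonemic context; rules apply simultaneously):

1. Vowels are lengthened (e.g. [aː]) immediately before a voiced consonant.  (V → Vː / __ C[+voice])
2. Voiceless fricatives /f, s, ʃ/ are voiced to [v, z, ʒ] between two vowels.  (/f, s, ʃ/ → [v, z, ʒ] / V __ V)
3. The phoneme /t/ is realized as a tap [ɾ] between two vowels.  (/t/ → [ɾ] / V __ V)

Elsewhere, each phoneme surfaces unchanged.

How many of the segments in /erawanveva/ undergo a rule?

Segments that undergo a rule: /e/ → [eː] (rule 1); /a/ → [aː] (rule 1); /a/ → [aː] (rule 1); /e/ → [eː] (rule 1).
All other segments surface unchanged.

4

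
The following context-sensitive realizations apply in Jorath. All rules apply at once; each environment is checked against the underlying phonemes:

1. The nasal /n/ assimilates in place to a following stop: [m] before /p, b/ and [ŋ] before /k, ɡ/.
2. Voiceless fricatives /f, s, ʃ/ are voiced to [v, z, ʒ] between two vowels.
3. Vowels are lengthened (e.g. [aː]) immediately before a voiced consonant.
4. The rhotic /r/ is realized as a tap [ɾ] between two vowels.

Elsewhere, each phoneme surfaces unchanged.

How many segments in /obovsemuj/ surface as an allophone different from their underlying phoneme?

4

Segments that undergo a rule: /o/ → [oː] (rule 3); /o/ → [oː] (rule 3); /e/ → [eː] (rule 3); /u/ → [uː] (rule 3).
All other segments surface unchanged.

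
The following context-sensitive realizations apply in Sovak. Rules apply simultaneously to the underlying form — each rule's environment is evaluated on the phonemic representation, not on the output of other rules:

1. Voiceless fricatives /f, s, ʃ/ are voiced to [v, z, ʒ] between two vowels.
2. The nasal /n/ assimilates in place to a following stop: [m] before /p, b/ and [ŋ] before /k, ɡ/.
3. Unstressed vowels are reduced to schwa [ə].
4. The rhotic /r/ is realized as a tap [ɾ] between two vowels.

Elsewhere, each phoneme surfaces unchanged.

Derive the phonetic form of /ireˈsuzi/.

[əɾəˈzuzə]

Rule 3 applies to /i/ (word-initial: in an unstressed syllable) → [ə].
/r/ meets the environment for rule 4 (between two vowels) → [ɾ].
/e/ — between /r/ and /s/, in an unstressed syllable — surfaces as [ə] (rule 3).
Rule 1 applies to /s/ (between /e/ and /u/: between two vowels) → [z].
/u/ (between /s/ and /z/) is in the target of rule 3 but the environment (in an unstressed syllable) is not met → [u].
/z/ stays [z].
/i/ — word-final, in an unstressed syllable — surfaces as [ə] (rule 3).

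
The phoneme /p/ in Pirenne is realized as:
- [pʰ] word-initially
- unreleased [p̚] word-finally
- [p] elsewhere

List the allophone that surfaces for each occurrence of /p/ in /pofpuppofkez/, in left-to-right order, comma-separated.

[pʰ], [p], [p], [p]

Occurrence 1 (position 1): word-initially → [pʰ].
Occurrence 2 (position 4): no conditioning environment matches → elsewhere allophone [p].
Occurrence 3 (position 6): no conditioning environment matches → elsewhere allophone [p].
Occurrence 4 (position 7): no conditioning environment matches → elsewhere allophone [p].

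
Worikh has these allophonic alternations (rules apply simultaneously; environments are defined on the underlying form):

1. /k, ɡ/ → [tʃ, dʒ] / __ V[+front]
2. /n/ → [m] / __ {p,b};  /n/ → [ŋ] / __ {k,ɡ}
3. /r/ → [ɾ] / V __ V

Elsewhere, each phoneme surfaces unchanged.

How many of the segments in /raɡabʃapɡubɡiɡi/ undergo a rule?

Segments that undergo a rule: /ɡ/ → [dʒ] (rule 1); /ɡ/ → [dʒ] (rule 1).
All other segments surface unchanged.

2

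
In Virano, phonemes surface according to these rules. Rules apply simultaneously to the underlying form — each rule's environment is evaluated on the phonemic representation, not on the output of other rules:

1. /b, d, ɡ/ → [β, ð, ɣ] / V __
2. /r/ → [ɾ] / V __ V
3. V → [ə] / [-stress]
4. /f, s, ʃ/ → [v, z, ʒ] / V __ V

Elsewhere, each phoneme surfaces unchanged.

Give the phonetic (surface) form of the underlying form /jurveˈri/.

[jərvəˈɾi]

/j/ (word-initial): no rule targets it → [j].
/u/ — between /j/ and /r/, in an unstressed syllable — surfaces as [ə] (rule 3).
/r/ — between /u/ and /v/; rule 2 does not apply here → [r].
/v/ (between /r/ and /e/): no rule targets it → [v].
/e/ (between /v/ and /r/): in an unstressed syllable, so rule 3 applies → [ə].
/r/ meets the environment for rule 2 (between two vowels) → [ɾ].
/i/ (word-final): rule 3 targets it, but not in an unstressed syllable → unchanged [i].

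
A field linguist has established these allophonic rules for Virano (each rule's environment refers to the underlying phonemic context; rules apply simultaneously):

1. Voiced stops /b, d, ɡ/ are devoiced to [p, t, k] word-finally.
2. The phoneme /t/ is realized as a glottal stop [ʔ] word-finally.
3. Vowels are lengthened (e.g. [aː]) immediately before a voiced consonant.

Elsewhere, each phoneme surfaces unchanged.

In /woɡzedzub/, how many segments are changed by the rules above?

4

Segments that undergo a rule: /o/ → [oː] (rule 3); /e/ → [eː] (rule 3); /u/ → [uː] (rule 3); /b/ → [p] (rule 1).
All other segments surface unchanged.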